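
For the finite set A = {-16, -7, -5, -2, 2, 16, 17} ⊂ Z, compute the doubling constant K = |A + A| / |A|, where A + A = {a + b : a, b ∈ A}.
K = |A + A| / |A| = 26/7

Enumerate A + A = {a + b : a, b ∈ A}. With |A| = 7, there are |A|^2 = 49 ordered sum pairs; collecting distinct values, A + A = {-32, -23, -21, -18, -14, -12, -10, -9, -7, -5, -4, -3, 0, 1, 4, 9, 10, 11, 12, 14, 15, 18, 19, 32, 33, 34}, so |A + A| = 26. Thus K = 26/7. For comparison, the minimum possible |A + A| over all 7-element sets is 2·7 − 1 = 13 (so min K = 13/7), attained only by arithmetic progressions.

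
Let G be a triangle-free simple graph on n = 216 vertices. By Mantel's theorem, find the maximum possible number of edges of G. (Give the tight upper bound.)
ex(216, K_3) = ⌊216^2/4⌋ = 11664

Mantel (1907): a triangle-free graph on n vertices has at most ⌊n^2/4⌋ edges, with equality for the complete bipartite graph K_{⌊n/2⌋, ⌈n/2⌉}. For n = 216: ⌊216^2/4⌋ = ⌊46656/4⌋ = 11664. The extremal graph is K_{108, 108}, which has 108·108 = 11664 edges.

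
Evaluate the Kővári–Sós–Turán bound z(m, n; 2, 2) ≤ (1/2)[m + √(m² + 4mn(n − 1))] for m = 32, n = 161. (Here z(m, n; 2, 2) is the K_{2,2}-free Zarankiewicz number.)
z(32, 161; 2, 2) ≤ (1/2)[32 + √(32² + 4·32·161·160)] = (1/2)[32 + √3298304] = 924.0617

Kővári–Sós–Turán: let r_1, ..., r_32 be the row sums and z = Σ r_i the total number of 1s. Each pair of columns can share at most one row with both entries 1 (else a 2×2 all-ones block appears), so Σ_i C(r_i, 2) ≤ C(161, 2) = 12880. By convexity Σ_i C(r_i, 2) ≥ 32·C(z/32, 2) = z(z − 32)/(2·32), giving z² − 32z − 32·161·160 ≤ 0 and hence z ≤ (1/2)[32 + √(1024 + 4·824320)] = (1/2)[32 + √3298304] ≈ (1/2)(32 + 1816.1233) = 924.0617.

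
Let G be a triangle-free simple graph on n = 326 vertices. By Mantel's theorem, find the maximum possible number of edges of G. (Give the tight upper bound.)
ex(326, K_3) = ⌊326^2/4⌋ = 26569

Mantel (1907): a triangle-free graph on n vertices has at most ⌊n^2/4⌋ edges, with equality for the complete bipartite graph K_{⌊n/2⌋, ⌈n/2⌉}. For n = 326: ⌊326^2/4⌋ = ⌊106276/4⌋ = 26569. The extremal graph is K_{163, 163}, which has 163·163 = 26569 edges.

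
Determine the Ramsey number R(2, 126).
R(2, 126) = 126

R(2, k) = k for all k ≥ 2: in a 2-colouring of K_k, either some edge is red (a red K_2) or all edges are blue (a blue K_k). And K_{125} coloured all-blue has no blue K_126, so R(2, 126) > 125. Hence R(2, 126) = 126.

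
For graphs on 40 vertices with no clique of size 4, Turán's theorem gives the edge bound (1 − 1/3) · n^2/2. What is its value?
Turán density bound = (2/3) · 40^2/2 = 1600/3 ≈ 533.3333

Turán's theorem: ex(n, K_{r+1}) is achieved by the complete r-partite Turán graph T(n, r) with parts as balanced as possible, and is at most (1 − 1/r) · n^2/2. For r = 3, n = 40: the density bound is (2/3) · 1600/2 = 1600/3 ≈ 533.3333. The integer-valued extremum is e(T(40, 3)) = 533, which is strictly less than the density bound 1600/3 since 3 ∤ 40 (the parts of T(40, 3) cannot all be equal).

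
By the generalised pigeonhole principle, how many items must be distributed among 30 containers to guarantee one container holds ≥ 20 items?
n = (20 − 1)·30 + 1 = 571

By the generalised pigeonhole principle, to guarantee some box contains ≥ r objects we need more than (r − 1) · k objects total. Threshold: n = (r − 1) · k + 1. With r = 20 and k = 30: n = 19 · 30 + 1 = 570 + 1 = 571. For n = 570 = 19 · 30, we can put exactly 19 objects in every box, avoiding 20 in any single one — so 571 is tight.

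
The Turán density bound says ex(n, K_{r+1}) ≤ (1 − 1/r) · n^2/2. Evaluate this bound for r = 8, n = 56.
Turán density bound = (7/8) · 56^2/2 = 1372

Turán's theorem: ex(n, K_{r+1}) is achieved by the complete r-partite Turán graph T(n, r) with parts as balanced as possible, and is at most (1 − 1/r) · n^2/2. For r = 8, n = 56: the density bound is (7/8) · 3136/2 = 1372. Since 8 ∣ 56, the Turán graph T(56, 8) has parts of equal size 7, and its edge count e(T(56, 8)) = 1372 attains the density bound exactly.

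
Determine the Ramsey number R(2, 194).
R(2, 194) = 194

R(2, k) = k for all k ≥ 2: in a 2-colouring of K_k, either some edge is red (a red K_2) or all edges are blue (a blue K_k). And K_{193} coloured all-blue has no blue K_194, so R(2, 194) > 193. Hence R(2, 194) = 194.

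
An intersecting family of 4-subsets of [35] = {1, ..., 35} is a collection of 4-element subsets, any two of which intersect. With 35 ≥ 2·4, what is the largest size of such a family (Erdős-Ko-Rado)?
max |F| = C(34, 3) = 5984

Erdős-Ko-Rado (1961): when n ≥ 2k, max |F| = C(n−1, k−1). The bound is attained by the star {A : i ∈ A} for any fixed i ∈ [n]. Here C(35−1, 4−1) = C(34, 3) = 5984.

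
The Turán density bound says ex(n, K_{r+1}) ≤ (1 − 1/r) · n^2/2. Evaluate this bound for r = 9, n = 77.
Turán density bound = (8/9) · 77^2/2 = 23716/9 ≈ 2635.1111

Turán's theorem: ex(n, K_{r+1}) is achieved by the complete r-partite Turán graph T(n, r) with parts as balanced as possible, and is at most (1 − 1/r) · n^2/2. For r = 9, n = 77: the density bound is (8/9) · 5929/2 = 23716/9 ≈ 2635.1111. The integer-valued extremum is e(T(77, 9)) = 2634, which is strictly less than the density bound 23716/9 since 9 ∤ 77 (the parts of T(77, 9) cannot all be equal).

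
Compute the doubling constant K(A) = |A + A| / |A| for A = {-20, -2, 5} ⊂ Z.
K = |A + A| / |A| = 6/3 = 2

Enumerate A + A = {a + b : a, b ∈ A}. With |A| = 3, there are |A|^2 = 9 ordered sum pairs; collecting distinct values, A + A = {-40, -22, -15, -4, 3, 10}, so |A + A| = 6. Thus K = 6/3 = 2. For comparison, the minimum possible |A + A| over all 3-element sets is 2·3 − 1 = 5 (so min K = 5/3), attained only by arithmetic progressions.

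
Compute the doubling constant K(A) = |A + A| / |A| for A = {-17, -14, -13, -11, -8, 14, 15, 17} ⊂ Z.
K = |A + A| / |A| = 28/8 = 7/2

Enumerate A + A = {a + b : a, b ∈ A}. With |A| = 8, there are |A|^2 = 64 ordered sum pairs; collecting distinct values, A + A = {-34, -31, -30, -28, -27, -26, -25, -24, -22, -21, -19, -16, -3, -2, 0, 1, 2, 3, 4, 6, 7, 9, 28, 29, 30, 31, 32, 34}, so |A + A| = 28. Thus K = 28/8 = 7/2. For comparison, the minimum possible |A + A| over all 8-element sets is 2·8 − 1 = 15 (so min K = 15/8), attained only by arithmetic progressions.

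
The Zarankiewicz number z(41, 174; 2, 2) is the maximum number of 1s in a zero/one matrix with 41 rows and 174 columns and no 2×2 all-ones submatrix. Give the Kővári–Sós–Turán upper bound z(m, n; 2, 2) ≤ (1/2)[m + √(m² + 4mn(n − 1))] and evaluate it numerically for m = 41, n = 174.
z(41, 174; 2, 2) ≤ (1/2)[41 + √(41² + 4·41·174·173)] = (1/2)[41 + √4938409] = 1131.6266

Kővári–Sós–Turán: let r_1, ..., r_41 be the row sums and z = Σ r_i the total number of 1s. Each pair of columns can share at most one row with both entries 1 (else a 2×2 all-ones block appears), so Σ_i C(r_i, 2) ≤ C(174, 2) = 15051. By convexity Σ_i C(r_i, 2) ≥ 41·C(z/41, 2) = z(z − 41)/(2·41), giving z² − 41z − 41·174·173 ≤ 0 and hence z ≤ (1/2)[41 + √(1681 + 4·1234182)] = (1/2)[41 + √4938409] ≈ (1/2)(41 + 2222.2531) = 1131.6266.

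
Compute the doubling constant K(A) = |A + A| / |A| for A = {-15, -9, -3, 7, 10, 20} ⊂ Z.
K = |A + A| / |A| = 19/6

Enumerate A + A = {a + b : a, b ∈ A}. With |A| = 6, there are |A|^2 = 36 ordered sum pairs; collecting distinct values, A + A = {-30, -24, -18, -12, -8, -6, -5, -2, 1, 4, 5, 7, 11, 14, 17, 20, 27, 30, 40}, so |A + A| = 19. Thus K = 19/6. For comparison, the minimum possible |A + A| over all 6-element sets is 2·6 − 1 = 11 (so min K = 11/6), attained only by arithmetic progressions.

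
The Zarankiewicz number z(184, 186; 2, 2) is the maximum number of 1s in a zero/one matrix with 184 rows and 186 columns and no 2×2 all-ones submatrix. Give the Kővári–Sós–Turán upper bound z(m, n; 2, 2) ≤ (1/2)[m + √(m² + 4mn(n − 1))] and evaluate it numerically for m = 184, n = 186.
z(184, 186; 2, 2) ≤ (1/2)[184 + √(184² + 4·184·186·185)] = (1/2)[184 + √25359616] = 2609.9166

Kővári–Sós–Turán: let r_1, ..., r_184 be the row sums and z = Σ r_i the total number of 1s. Each pair of columns can share at most one row with both entries 1 (else a 2×2 all-ones block appears), so Σ_i C(r_i, 2) ≤ C(186, 2) = 17205. By convexity Σ_i C(r_i, 2) ≥ 184·C(z/184, 2) = z(z − 184)/(2·184), giving z² − 184z − 184·186·185 ≤ 0 and hence z ≤ (1/2)[184 + √(33856 + 4·6331440)] = (1/2)[184 + √25359616] ≈ (1/2)(184 + 5035.8332) = 2609.9166.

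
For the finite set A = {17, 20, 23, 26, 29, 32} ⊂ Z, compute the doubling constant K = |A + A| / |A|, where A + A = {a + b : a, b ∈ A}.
K = |A + A| / |A| = 11/6

Enumerate A + A = {a + b : a, b ∈ A}. With |A| = 6, there are |A|^2 = 36 ordered sum pairs; collecting distinct values, A + A = {34, 37, 40, 43, 46, 49, 52, 55, 58, 61, 64}, so |A + A| = 11. Thus K = 11/6. Here |A + A| = 2|A| − 1 = 11, the minimum possible — so K = 11/6 is minimal, which holds iff A is an arithmetic progression.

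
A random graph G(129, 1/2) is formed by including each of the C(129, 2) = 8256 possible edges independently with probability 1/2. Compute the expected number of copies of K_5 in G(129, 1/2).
E[# K_5] = C(129, 5) · (1/2)^C(5, 2) = 275234400 / 2^10 = 8601075/32 = 268783.59375

For each 5-subset S of vertices (there are C(129, 5) = 275234400 such S), let X_S = 1 if S induces a K_5 (all C(5, 2) = 10 edges present). Then P(X_S = 1) = (1/2)^10 = 1/1024. By linearity of expectation, E[# K_5] = C(129, 5) · (1/2)^10 = 275234400 / 1024 = 8601075/32 = 268783.59375.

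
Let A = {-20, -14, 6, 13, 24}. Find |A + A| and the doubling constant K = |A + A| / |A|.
K = |A + A| / |A| = 15/5 = 3

Enumerate A + A = {a + b : a, b ∈ A}. With |A| = 5, there are |A|^2 = 25 ordered sum pairs; collecting distinct values, A + A = {-40, -34, -28, -14, -8, -7, -1, 4, 10, 12, 19, 26, 30, 37, 48}, so |A + A| = 15. Thus K = 15/5 = 3. For comparison, the minimum possible |A + A| over all 5-element sets is 2·5 − 1 = 9 (so min K = 9/5), attained only by arithmetic progressions.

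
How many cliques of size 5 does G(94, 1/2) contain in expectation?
E[# K_5] = C(94, 5) · (1/2)^C(5, 2) = 54891018 / 2^10 = 27445509/512 ≈ 53604.509766

For each 5-subset S of vertices (there are C(94, 5) = 54891018 such S), let X_S = 1 if S induces a K_5 (all C(5, 2) = 10 edges present). Then P(X_S = 1) = (1/2)^10 = 1/1024. By linearity of expectation, E[# K_5] = C(94, 5) · (1/2)^10 = 54891018 / 1024 = 27445509/512 ≈ 53604.509766.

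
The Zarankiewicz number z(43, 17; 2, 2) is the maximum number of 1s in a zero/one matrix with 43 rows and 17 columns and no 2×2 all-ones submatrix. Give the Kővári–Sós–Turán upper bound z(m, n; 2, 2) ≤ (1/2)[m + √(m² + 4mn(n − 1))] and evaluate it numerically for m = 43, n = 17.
z(43, 17; 2, 2) ≤ (1/2)[43 + √(43² + 4·43·17·16)] = (1/2)[43 + √48633] = 131.7645

Kővári–Sós–Turán: let r_1, ..., r_43 be the row sums and z = Σ r_i the total number of 1s. Each pair of columns can share at most one row with both entries 1 (else a 2×2 all-ones block appears), so Σ_i C(r_i, 2) ≤ C(17, 2) = 136. By convexity Σ_i C(r_i, 2) ≥ 43·C(z/43, 2) = z(z − 43)/(2·43), giving z² − 43z − 43·17·16 ≤ 0 and hence z ≤ (1/2)[43 + √(1849 + 4·11696)] = (1/2)[43 + √48633] ≈ (1/2)(43 + 220.5289) = 131.7645.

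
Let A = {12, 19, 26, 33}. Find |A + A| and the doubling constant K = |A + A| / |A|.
K = |A + A| / |A| = 7/4

Enumerate A + A = {a + b : a, b ∈ A}. With |A| = 4, there are |A|^2 = 16 ordered sum pairs; collecting distinct values, A + A = {24, 31, 38, 45, 52, 59, 66}, so |A + A| = 7. Thus K = 7/4. Here |A + A| = 2|A| − 1 = 7, the minimum possible — so K = 7/4 is minimal, which holds iff A is an arithmetic progression.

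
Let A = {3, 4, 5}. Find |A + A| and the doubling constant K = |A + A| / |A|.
K = |A + A| / |A| = 5/3

Enumerate A + A = {a + b : a, b ∈ A}. With |A| = 3, there are |A|^2 = 9 ordered sum pairs; collecting distinct values, A + A = {6, 7, 8, 9, 10}, so |A + A| = 5. Thus K = 5/3. Here |A + A| = 2|A| − 1 = 5, the minimum possible — so K = 5/3 is minimal, which holds iff A is an arithmetic progression.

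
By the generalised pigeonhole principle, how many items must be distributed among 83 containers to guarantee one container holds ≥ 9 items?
n = (9 − 1)·83 + 1 = 665

By the generalised pigeonhole principle, to guarantee some box contains ≥ r objects we need more than (r − 1) · k objects total. Threshold: n = (r − 1) · k + 1. With r = 9 and k = 83: n = 8 · 83 + 1 = 664 + 1 = 665. For n = 664 = 8 · 83, we can put exactly 8 objects in every box, avoiding 9 in any single one — so 665 is tight.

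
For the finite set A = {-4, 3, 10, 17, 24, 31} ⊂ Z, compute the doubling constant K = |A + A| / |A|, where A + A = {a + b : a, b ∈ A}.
K = |A + A| / |A| = 11/6

Enumerate A + A = {a + b : a, b ∈ A}. With |A| = 6, there are |A|^2 = 36 ordered sum pairs; collecting distinct values, A + A = {-8, -1, 6, 13, 20, 27, 34, 41, 48, 55, 62}, so |A + A| = 11. Thus K = 11/6. Here |A + A| = 2|A| − 1 = 11, the minimum possible — so K = 11/6 is minimal, which holds iff A is an arithmetic progression.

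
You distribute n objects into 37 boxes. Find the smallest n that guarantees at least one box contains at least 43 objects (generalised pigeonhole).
n = (43 − 1)·37 + 1 = 1555

By the generalised pigeonhole principle, to guarantee some box contains ≥ r objects we need more than (r − 1) · k objects total. Threshold: n = (r − 1) · k + 1. With r = 43 and k = 37: n = 42 · 37 + 1 = 1554 + 1 = 1555. For n = 1554 = 42 · 37, we can put exactly 42 objects in every box, avoiding 43 in any single one — so 1555 is tight.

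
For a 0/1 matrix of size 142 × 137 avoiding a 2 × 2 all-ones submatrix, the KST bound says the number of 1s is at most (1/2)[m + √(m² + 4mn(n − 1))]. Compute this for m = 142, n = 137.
z(142, 137; 2, 2) ≤ (1/2)[142 + √(142² + 4·142·137·136)] = (1/2)[142 + √10603140] = 1699.1232

Kővári–Sós–Turán: let r_1, ..., r_142 be the row sums and z = Σ r_i the total number of 1s. Each pair of columns can share at most one row with both entries 1 (else a 2×2 all-ones block appears), so Σ_i C(r_i, 2) ≤ C(137, 2) = 9316. By convexity Σ_i C(r_i, 2) ≥ 142·C(z/142, 2) = z(z − 142)/(2·142), giving z² − 142z − 142·137·136 ≤ 0 and hence z ≤ (1/2)[142 + √(20164 + 4·2645744)] = (1/2)[142 + √10603140] ≈ (1/2)(142 + 3256.2463) = 1699.1232.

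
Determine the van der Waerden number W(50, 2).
W(50, 2) = 50 + 1 = 51

A 2-term AP is any pair of integers, so a monochromatic 2-AP exists iff some colour is used at least twice. With 50 colours, the colouring i ↦ i on {1, ..., 50} uses each colour once, avoiding any monochromatic pair, so W(50, 2) > 50. For {1, ..., 51}, pigeonhole forces two integers of the same colour, which form a monochromatic 2-AP. Hence W(50, 2) = 51.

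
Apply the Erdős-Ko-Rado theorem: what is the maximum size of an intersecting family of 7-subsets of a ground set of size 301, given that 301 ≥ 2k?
max |F| = C(300, 6) = 962822846700

The Erdős-Ko-Rado theorem states: for n ≥ 2k, an intersecting family of k-subsets of an n-element set has size at most C(n − 1, k − 1), with equality for 'star' families {A ⊆ [n] : |A| = k, i ∈ A} (fix an element i). For n = 301, k = 7: C(300, 6) = 962822846700.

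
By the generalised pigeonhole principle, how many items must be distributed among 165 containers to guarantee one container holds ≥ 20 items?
n = (20 − 1)·165 + 1 = 3136

By the generalised pigeonhole principle, to guarantee some box contains ≥ r objects we need more than (r − 1) · k objects total. Threshold: n = (r − 1) · k + 1. With r = 20 and k = 165: n = 19 · 165 + 1 = 3135 + 1 = 3136. For n = 3135 = 19 · 165, we can put exactly 19 objects in every box, avoiding 20 in any single one — so 3136 is tight.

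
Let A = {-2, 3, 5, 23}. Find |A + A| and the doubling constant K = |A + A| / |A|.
K = |A + A| / |A| = 10/4 = 5/2

Enumerate A + A = {a + b : a, b ∈ A}. With |A| = 4, there are |A|^2 = 16 ordered sum pairs; collecting distinct values, A + A = {-4, 1, 3, 6, 8, 10, 21, 26, 28, 46}, so |A + A| = 10. Thus K = 10/4 = 5/2. For comparison, the minimum possible |A + A| over all 4-element sets is 2·4 − 1 = 7 (so min K = 7/4), attained only by arithmetic progressions.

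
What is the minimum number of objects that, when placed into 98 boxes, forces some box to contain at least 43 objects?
n = (43 − 1)·98 + 1 = 4117

By the generalised pigeonhole principle, to guarantee some box contains ≥ r objects we need more than (r − 1) · k objects total. Threshold: n = (r − 1) · k + 1. With r = 43 and k = 98: n = 42 · 98 + 1 = 4116 + 1 = 4117. For n = 4116 = 42 · 98, we can put exactly 42 objects in every box, avoiding 43 in any single one — so 4117 is tight.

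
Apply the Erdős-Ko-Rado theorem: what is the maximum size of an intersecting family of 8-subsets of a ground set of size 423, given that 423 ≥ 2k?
max |F| = C(422, 7) = 449814023625824

The Erdős-Ko-Rado theorem states: for n ≥ 2k, an intersecting family of k-subsets of an n-element set has size at most C(n − 1, k − 1), with equality for 'star' families {A ⊆ [n] : |A| = k, i ∈ A} (fix an element i). For n = 423, k = 8: C(422, 7) = 449814023625824.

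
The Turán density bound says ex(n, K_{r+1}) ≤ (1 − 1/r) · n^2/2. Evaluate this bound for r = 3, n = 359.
Turán density bound = (2/3) · 359^2/2 = 128881/3 ≈ 42960.3333

Turán's theorem: ex(n, K_{r+1}) is achieved by the complete r-partite Turán graph T(n, r) with parts as balanced as possible, and is at most (1 − 1/r) · n^2/2. For r = 3, n = 359: the density bound is (2/3) · 128881/2 = 128881/3 ≈ 42960.3333. The integer-valued extremum is e(T(359, 3)) = 42960, which is strictly less than the density bound 128881/3 since 3 ∤ 359 (the parts of T(359, 3) cannot all be equal).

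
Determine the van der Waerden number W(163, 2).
W(163, 2) = 163 + 1 = 164

A 2-term AP is any pair of integers, so a monochromatic 2-AP exists iff some colour is used at least twice. With 163 colours, the colouring i ↦ i on {1, ..., 163} uses each colour once, avoiding any monochromatic pair, so W(163, 2) > 163. For {1, ..., 164}, pigeonhole forces two integers of the same colour, which form a monochromatic 2-AP. Hence W(163, 2) = 164.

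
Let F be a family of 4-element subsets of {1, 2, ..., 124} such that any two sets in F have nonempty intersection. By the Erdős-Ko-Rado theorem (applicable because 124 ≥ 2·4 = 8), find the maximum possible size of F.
max |F| = C(123, 3) = 302621

Erdős-Ko-Rado (1961): when n ≥ 2k, max |F| = C(n−1, k−1). The bound is attained by the star {A : i ∈ A} for any fixed i ∈ [n]. Here C(124−1, 4−1) = C(123, 3) = 302621.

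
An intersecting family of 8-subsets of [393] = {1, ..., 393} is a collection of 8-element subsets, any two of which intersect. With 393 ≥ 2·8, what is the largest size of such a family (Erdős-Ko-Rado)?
max |F| = C(392, 7) = 267409290432648

The Erdős-Ko-Rado theorem states: for n ≥ 2k, an intersecting family of k-subsets of an n-element set has size at most C(n − 1, k − 1), with equality for 'star' families {A ⊆ [n] : |A| = k, i ∈ A} (fix an element i). For n = 393, k = 8: C(392, 7) = 267409290432648.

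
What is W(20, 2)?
W(20, 2) = 20 + 1 = 21

A 2-term AP is any pair of integers, so a monochromatic 2-AP exists iff some colour is used at least twice. With 20 colours, the colouring i ↦ i on {1, ..., 20} uses each colour once, avoiding any monochromatic pair, so W(20, 2) > 20. For {1, ..., 21}, pigeonhole forces two integers of the same colour, which form a monochromatic 2-AP. Hence W(20, 2) = 21.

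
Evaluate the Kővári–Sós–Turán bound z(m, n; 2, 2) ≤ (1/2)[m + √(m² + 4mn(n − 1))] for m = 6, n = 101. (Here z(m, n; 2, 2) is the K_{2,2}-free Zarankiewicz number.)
z(6, 101; 2, 2) ≤ (1/2)[6 + √(6² + 4·6·101·100)] = (1/2)[6 + √242436] = 249.189

Kővári–Sós–Turán: let r_1, ..., r_6 be the row sums and z = Σ r_i the total number of 1s. Each pair of columns can share at most one row with both entries 1 (else a 2×2 all-ones block appears), so Σ_i C(r_i, 2) ≤ C(101, 2) = 5050. By convexity Σ_i C(r_i, 2) ≥ 6·C(z/6, 2) = z(z − 6)/(2·6), giving z² − 6z − 6·101·100 ≤ 0 and hence z ≤ (1/2)[6 + √(36 + 4·60600)] = (1/2)[6 + √242436] ≈ (1/2)(6 + 492.3779) = 249.189.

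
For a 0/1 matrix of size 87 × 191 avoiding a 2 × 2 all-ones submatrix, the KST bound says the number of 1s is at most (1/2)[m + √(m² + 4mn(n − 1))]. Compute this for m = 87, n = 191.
z(87, 191; 2, 2) ≤ (1/2)[87 + √(87² + 4·87·191·190)] = (1/2)[87 + √12636489] = 1820.892

Kővári–Sós–Turán: let r_1, ..., r_87 be the row sums and z = Σ r_i the total number of 1s. Each pair of columns can share at most one row with both entries 1 (else a 2×2 all-ones block appears), so Σ_i C(r_i, 2) ≤ C(191, 2) = 18145. By convexity Σ_i C(r_i, 2) ≥ 87·C(z/87, 2) = z(z − 87)/(2·87), giving z² − 87z − 87·191·190 ≤ 0 and hence z ≤ (1/2)[87 + √(7569 + 4·3157230)] = (1/2)[87 + √12636489] ≈ (1/2)(87 + 3554.784) = 1820.892.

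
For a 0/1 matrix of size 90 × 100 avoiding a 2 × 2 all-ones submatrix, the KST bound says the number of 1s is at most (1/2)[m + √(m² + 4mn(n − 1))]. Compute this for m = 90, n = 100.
z(90, 100; 2, 2) ≤ (1/2)[90 + √(90² + 4·90·100·99)] = (1/2)[90 + √3572100] = 990

Kővári–Sós–Turán: let r_1, ..., r_90 be the row sums and z = Σ r_i the total number of 1s. Each pair of columns can share at most one row with both entries 1 (else a 2×2 all-ones block appears), so Σ_i C(r_i, 2) ≤ C(100, 2) = 4950. By convexity Σ_i C(r_i, 2) ≥ 90·C(z/90, 2) = z(z − 90)/(2·90), giving z² − 90z − 90·100·99 ≤ 0 and hence z ≤ (1/2)[90 + √(8100 + 4·891000)] = (1/2)[90 + √3572100] ≈ (1/2)(90 + 1890) = 990.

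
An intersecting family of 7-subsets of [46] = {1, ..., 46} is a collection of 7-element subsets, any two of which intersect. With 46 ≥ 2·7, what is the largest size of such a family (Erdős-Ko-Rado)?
max |F| = C(45, 6) = 8145060

The Erdős-Ko-Rado theorem states: for n ≥ 2k, an intersecting family of k-subsets of an n-element set has size at most C(n − 1, k − 1), with equality for 'star' families {A ⊆ [n] : |A| = k, i ∈ A} (fix an element i). For n = 46, k = 7: C(45, 6) = 8145060.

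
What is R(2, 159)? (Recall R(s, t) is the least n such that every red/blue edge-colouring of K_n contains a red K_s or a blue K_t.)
R(2, 159) = 159

R(2, k) = k for all k ≥ 2: in a 2-colouring of K_k, either some edge is red (a red K_2) or all edges are blue (a blue K_k). And K_{158} coloured all-blue has no blue K_159, so R(2, 159) > 158. Hence R(2, 159) = 159.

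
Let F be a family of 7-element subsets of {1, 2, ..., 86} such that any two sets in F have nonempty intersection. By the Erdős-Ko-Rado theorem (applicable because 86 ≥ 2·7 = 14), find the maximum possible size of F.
max |F| = C(85, 6) = 437353560

Erdős-Ko-Rado (1961): when n ≥ 2k, max |F| = C(n−1, k−1). The bound is attained by the star {A : i ∈ A} for any fixed i ∈ [n]. Here C(86−1, 7−1) = C(85, 6) = 437353560.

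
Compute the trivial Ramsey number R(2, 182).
R(2, 182) = 182

R(2, k) = k for all k ≥ 2: in a 2-colouring of K_k, either some edge is red (a red K_2) or all edges are blue (a blue K_k). And K_{181} coloured all-blue has no blue K_182, so R(2, 182) > 181. Hence R(2, 182) = 182.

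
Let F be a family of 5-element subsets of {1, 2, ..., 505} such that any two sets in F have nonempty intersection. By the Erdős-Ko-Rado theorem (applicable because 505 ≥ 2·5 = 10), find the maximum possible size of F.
max |F| = C(504, 4) = 2656615626

Erdős-Ko-Rado (1961): when n ≥ 2k, max |F| = C(n−1, k−1). The bound is attained by the star {A : i ∈ A} for any fixed i ∈ [n]. Here C(505−1, 5−1) = C(504, 4) = 2656615626.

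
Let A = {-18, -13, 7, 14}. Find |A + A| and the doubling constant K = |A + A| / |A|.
K = |A + A| / |A| = 10/4 = 5/2

Enumerate A + A = {a + b : a, b ∈ A}. With |A| = 4, there are |A|^2 = 16 ordered sum pairs; collecting distinct values, A + A = {-36, -31, -26, -11, -6, -4, 1, 14, 21, 28}, so |A + A| = 10. Thus K = 10/4 = 5/2. For comparison, the minimum possible |A + A| over all 4-element sets is 2·4 − 1 = 7 (so min K = 7/4), attained only by arithmetic progressions.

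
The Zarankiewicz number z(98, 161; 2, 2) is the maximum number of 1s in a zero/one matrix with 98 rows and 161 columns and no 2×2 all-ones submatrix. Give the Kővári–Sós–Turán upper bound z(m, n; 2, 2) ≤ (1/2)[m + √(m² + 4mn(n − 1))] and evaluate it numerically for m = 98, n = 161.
z(98, 161; 2, 2) ≤ (1/2)[98 + √(98² + 4·98·161·160)] = (1/2)[98 + √10107524] = 1638.6166

Kővári–Sós–Turán: let r_1, ..., r_98 be the row sums and z = Σ r_i the total number of 1s. Each pair of columns can share at most one row with both entries 1 (else a 2×2 all-ones block appears), so Σ_i C(r_i, 2) ≤ C(161, 2) = 12880. By convexity Σ_i C(r_i, 2) ≥ 98·C(z/98, 2) = z(z − 98)/(2·98), giving z² − 98z − 98·161·160 ≤ 0 and hence z ≤ (1/2)[98 + √(9604 + 4·2524480)] = (1/2)[98 + √10107524] ≈ (1/2)(98 + 3179.2332) = 1638.6166.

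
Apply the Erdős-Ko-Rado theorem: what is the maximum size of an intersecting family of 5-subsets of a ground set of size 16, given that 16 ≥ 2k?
max |F| = C(15, 4) = 1365

Erdős-Ko-Rado (1961): when n ≥ 2k, max |F| = C(n−1, k−1). The bound is attained by the star {A : i ∈ A} for any fixed i ∈ [n]. Here C(16−1, 5−1) = C(15, 4) = 1365.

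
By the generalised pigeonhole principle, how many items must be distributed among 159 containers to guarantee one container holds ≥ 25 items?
n = (25 − 1)·159 + 1 = 3817

By the generalised pigeonhole principle, to guarantee some box contains ≥ r objects we need more than (r − 1) · k objects total. Threshold: n = (r − 1) · k + 1. With r = 25 and k = 159: n = 24 · 159 + 1 = 3816 + 1 = 3817. For n = 3816 = 24 · 159, we can put exactly 24 objects in every box, avoiding 25 in any single one — so 3817 is tight.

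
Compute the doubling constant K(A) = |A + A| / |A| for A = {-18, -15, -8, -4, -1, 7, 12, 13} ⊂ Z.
K = |A + A| / |A| = 31/8

Enumerate A + A = {a + b : a, b ∈ A}. With |A| = 8, there are |A|^2 = 64 ordered sum pairs; collecting distinct values, A + A = {-36, -33, -30, -26, -23, -22, -19, -16, -12, -11, -9, -8, -6, -5, -3, -2, -1, 3, 4, 5, 6, 8, 9, 11, 12, 14, 19, 20, 24, 25, 26}, so |A + A| = 31. Thus K = 31/8. For comparison, the minimum possible |A + A| over all 8-element sets is 2·8 − 1 = 15 (so min K = 15/8), attained only by arithmetic progressions.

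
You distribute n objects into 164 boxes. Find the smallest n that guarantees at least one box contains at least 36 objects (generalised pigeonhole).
n = (36 − 1)·164 + 1 = 5741

By the generalised pigeonhole principle, to guarantee some box contains ≥ r objects we need more than (r − 1) · k objects total. Threshold: n = (r − 1) · k + 1. With r = 36 and k = 164: n = 35 · 164 + 1 = 5740 + 1 = 5741. For n = 5740 = 35 · 164, we can put exactly 35 objects in every box, avoiding 36 in any single one — so 5741 is tight.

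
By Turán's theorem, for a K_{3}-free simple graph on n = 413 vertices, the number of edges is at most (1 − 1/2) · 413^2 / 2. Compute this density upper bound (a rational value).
Turán density bound = (1/2) · 413^2/2 = 170569/4 ≈ 42642.25

Turán's theorem: ex(n, K_{r+1}) is achieved by the complete r-partite Turán graph T(n, r) with parts as balanced as possible, and is at most (1 − 1/r) · n^2/2. For r = 2, n = 413: the density bound is (1/2) · 170569/2 = 170569/4 ≈ 42642.25. The integer-valued extremum is e(T(413, 2)) = 42642, which is strictly less than the density bound 170569/4 since 2 ∤ 413 (the parts of T(413, 2) cannot all be equal).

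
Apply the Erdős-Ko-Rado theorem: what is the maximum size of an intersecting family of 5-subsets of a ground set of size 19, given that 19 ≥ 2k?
max |F| = C(18, 4) = 3060

Erdős-Ko-Rado (1961): when n ≥ 2k, max |F| = C(n−1, k−1). The bound is attained by the star {A : i ∈ A} for any fixed i ∈ [n]. Here C(19−1, 5−1) = C(18, 4) = 3060.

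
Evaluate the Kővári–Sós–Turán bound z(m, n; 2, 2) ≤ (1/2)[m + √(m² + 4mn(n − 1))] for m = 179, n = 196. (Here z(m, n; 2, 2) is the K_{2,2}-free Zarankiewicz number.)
z(179, 196; 2, 2) ≤ (1/2)[179 + √(179² + 4·179·196·195)] = (1/2)[179 + √27397561] = 2706.634

Kővári–Sós–Turán: let r_1, ..., r_179 be the row sums and z = Σ r_i the total number of 1s. Each pair of columns can share at most one row with both entries 1 (else a 2×2 all-ones block appears), so Σ_i C(r_i, 2) ≤ C(196, 2) = 19110. By convexity Σ_i C(r_i, 2) ≥ 179·C(z/179, 2) = z(z − 179)/(2·179), giving z² − 179z − 179·196·195 ≤ 0 and hence z ≤ (1/2)[179 + √(32041 + 4·6841380)] = (1/2)[179 + √27397561] ≈ (1/2)(179 + 5234.268) = 2706.634.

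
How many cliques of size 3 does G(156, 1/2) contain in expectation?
E[# K_3] = C(156, 3) · (1/2)^C(3, 2) = 620620 / 2^3 = 155155/2 = 77577.5

For each 3-subset S of vertices (there are C(156, 3) = 620620 such S), let X_S = 1 if S induces a K_3 (all C(3, 2) = 3 edges present). Then P(X_S = 1) = (1/2)^3 = 1/8. By linearity of expectation, E[# K_3] = C(156, 3) · (1/2)^3 = 620620 / 8 = 155155/2 = 77577.5.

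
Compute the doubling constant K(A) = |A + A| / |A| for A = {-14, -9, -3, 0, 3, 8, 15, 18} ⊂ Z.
K = |A + A| / |A| = 30/8 = 15/4

Enumerate A + A = {a + b : a, b ∈ A}. With |A| = 8, there are |A|^2 = 64 ordered sum pairs; collecting distinct values, A + A = {-28, -23, -18, -17, -14, -12, -11, -9, -6, -3, -1, 0, 1, 3, 4, 5, 6, 8, 9, 11, 12, 15, 16, 18, 21, 23, 26, 30, 33, 36}, so |A + A| = 30. Thus K = 30/8 = 15/4. For comparison, the minimum possible |A + A| over all 8-element sets is 2·8 − 1 = 15 (so min K = 15/8), attained only by arithmetic progressions.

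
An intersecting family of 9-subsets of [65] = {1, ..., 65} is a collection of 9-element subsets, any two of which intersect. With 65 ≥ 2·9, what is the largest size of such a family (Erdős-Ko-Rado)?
max |F| = C(64, 8) = 4426165368

The Erdős-Ko-Rado theorem states: for n ≥ 2k, an intersecting family of k-subsets of an n-element set has size at most C(n − 1, k − 1), with equality for 'star' families {A ⊆ [n] : |A| = k, i ∈ A} (fix an element i). For n = 65, k = 9: C(64, 8) = 4426165368.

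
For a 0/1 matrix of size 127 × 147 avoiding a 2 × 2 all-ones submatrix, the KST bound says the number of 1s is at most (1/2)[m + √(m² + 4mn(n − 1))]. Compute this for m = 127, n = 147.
z(127, 147; 2, 2) ≤ (1/2)[127 + √(127² + 4·127·147·146)] = (1/2)[127 + √10918825] = 1715.6823

Kővári–Sós–Turán: let r_1, ..., r_127 be the row sums and z = Σ r_i the total number of 1s. Each pair of columns can share at most one row with both entries 1 (else a 2×2 all-ones block appears), so Σ_i C(r_i, 2) ≤ C(147, 2) = 10731. By convexity Σ_i C(r_i, 2) ≥ 127·C(z/127, 2) = z(z − 127)/(2·127), giving z² − 127z − 127·147·146 ≤ 0 and hence z ≤ (1/2)[127 + √(16129 + 4·2725674)] = (1/2)[127 + √10918825] ≈ (1/2)(127 + 3304.3645) = 1715.6823.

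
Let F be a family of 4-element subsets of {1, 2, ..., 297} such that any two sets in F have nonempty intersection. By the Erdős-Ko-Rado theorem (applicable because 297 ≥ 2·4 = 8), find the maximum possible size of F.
max |F| = C(296, 3) = 4278680

The Erdős-Ko-Rado theorem states: for n ≥ 2k, an intersecting family of k-subsets of an n-element set has size at most C(n − 1, k − 1), with equality for 'star' families {A ⊆ [n] : |A| = k, i ∈ A} (fix an element i). For n = 297, k = 4: C(296, 3) = 4278680.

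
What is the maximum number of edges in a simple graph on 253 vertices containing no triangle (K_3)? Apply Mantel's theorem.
ex(253, K_3) = ⌊253^2/4⌋ = 16002

Mantel (1907): a triangle-free graph on n vertices has at most ⌊n^2/4⌋ edges, with equality for the complete bipartite graph K_{⌊n/2⌋, ⌈n/2⌉}. For n = 253: ⌊253^2/4⌋ = ⌊64009/4⌋ = 16002. The extremal graph is K_{126, 127}, which has 126·127 = 16002 edges.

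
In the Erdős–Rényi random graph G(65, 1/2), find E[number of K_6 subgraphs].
E[# K_6] = C(65, 6) · (1/2)^C(6, 2) = 82598880 / 2^15 = 2581215/1024 ≈ 2520.717773

For each 6-subset S of vertices (there are C(65, 6) = 82598880 such S), let X_S = 1 if S induces a K_6 (all C(6, 2) = 15 edges present). Then P(X_S = 1) = (1/2)^15 = 1/32768. By linearity of expectation, E[# K_6] = C(65, 6) · (1/2)^15 = 82598880 / 32768 = 2581215/1024 ≈ 2520.717773.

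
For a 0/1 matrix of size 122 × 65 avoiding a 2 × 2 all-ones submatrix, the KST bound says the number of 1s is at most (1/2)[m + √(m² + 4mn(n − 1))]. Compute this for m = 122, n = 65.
z(122, 65; 2, 2) ≤ (1/2)[122 + √(122² + 4·122·65·64)] = (1/2)[122 + √2044964] = 776.0112

Kővári–Sós–Turán: let r_1, ..., r_122 be the row sums and z = Σ r_i the total number of 1s. Each pair of columns can share at most one row with both entries 1 (else a 2×2 all-ones block appears), so Σ_i C(r_i, 2) ≤ C(65, 2) = 2080. By convexity Σ_i C(r_i, 2) ≥ 122·C(z/122, 2) = z(z − 122)/(2·122), giving z² − 122z − 122·65·64 ≤ 0 and hence z ≤ (1/2)[122 + √(14884 + 4·507520)] = (1/2)[122 + √2044964] ≈ (1/2)(122 + 1430.0224) = 776.0112.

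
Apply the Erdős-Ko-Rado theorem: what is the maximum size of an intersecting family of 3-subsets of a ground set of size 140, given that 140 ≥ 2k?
max |F| = C(139, 2) = 9591

The Erdős-Ko-Rado theorem states: for n ≥ 2k, an intersecting family of k-subsets of an n-element set has size at most C(n − 1, k − 1), with equality for 'star' families {A ⊆ [n] : |A| = k, i ∈ A} (fix an element i). For n = 140, k = 3: C(139, 2) = 9591.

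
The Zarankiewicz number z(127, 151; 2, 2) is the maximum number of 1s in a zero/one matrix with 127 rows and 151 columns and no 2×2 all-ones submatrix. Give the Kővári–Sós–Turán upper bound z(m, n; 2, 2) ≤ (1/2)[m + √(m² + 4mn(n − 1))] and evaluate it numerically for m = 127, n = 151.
z(127, 151; 2, 2) ≤ (1/2)[127 + √(127² + 4·127·151·150)] = (1/2)[127 + √11522329] = 1760.7278

Kővári–Sós–Turán: let r_1, ..., r_127 be the row sums and z = Σ r_i the total number of 1s. Each pair of columns can share at most one row with both entries 1 (else a 2×2 all-ones block appears), so Σ_i C(r_i, 2) ≤ C(151, 2) = 11325. By convexity Σ_i C(r_i, 2) ≥ 127·C(z/127, 2) = z(z − 127)/(2·127), giving z² − 127z − 127·151·150 ≤ 0 and hence z ≤ (1/2)[127 + √(16129 + 4·2876550)] = (1/2)[127 + √11522329] ≈ (1/2)(127 + 3394.4556) = 1760.7278.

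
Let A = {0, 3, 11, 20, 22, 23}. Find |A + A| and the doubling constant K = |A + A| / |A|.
K = |A + A| / |A| = 19/6

Enumerate A + A = {a + b : a, b ∈ A}. With |A| = 6, there are |A|^2 = 36 ordered sum pairs; collecting distinct values, A + A = {0, 3, 6, 11, 14, 20, 22, 23, 25, 26, 31, 33, 34, 40, 42, 43, 44, 45, 46}, so |A + A| = 19. Thus K = 19/6. For comparison, the minimum possible |A + A| over all 6-element sets is 2·6 − 1 = 11 (so min K = 11/6), attained only by arithmetic progressions.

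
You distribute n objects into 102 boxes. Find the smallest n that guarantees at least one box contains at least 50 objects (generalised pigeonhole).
n = (50 − 1)·102 + 1 = 4999

By the generalised pigeonhole principle, to guarantee some box contains ≥ r objects we need more than (r − 1) · k objects total. Threshold: n = (r − 1) · k + 1. With r = 50 and k = 102: n = 49 · 102 + 1 = 4998 + 1 = 4999. For n = 4998 = 49 · 102, we can put exactly 49 objects in every box, avoiding 50 in any single one — so 4999 is tight.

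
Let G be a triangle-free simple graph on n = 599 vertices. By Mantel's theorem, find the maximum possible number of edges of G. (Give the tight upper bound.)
ex(599, K_3) = ⌊599^2/4⌋ = 89700

Mantel (1907): a triangle-free graph on n vertices has at most ⌊n^2/4⌋ edges, with equality for the complete bipartite graph K_{⌊n/2⌋, ⌈n/2⌉}. For n = 599: ⌊599^2/4⌋ = ⌊358801/4⌋ = 89700. The extremal graph is K_{299, 300}, which has 299·300 = 89700 edges.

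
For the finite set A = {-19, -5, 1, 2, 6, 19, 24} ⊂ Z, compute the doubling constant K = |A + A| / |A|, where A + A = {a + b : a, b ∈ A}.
K = |A + A| / |A| = 27/7

Enumerate A + A = {a + b : a, b ∈ A}. With |A| = 7, there are |A|^2 = 49 ordered sum pairs; collecting distinct values, A + A = {-38, -24, -18, -17, -13, -10, -4, -3, 0, 1, 2, 3, 4, 5, 7, 8, 12, 14, 19, 20, 21, 25, 26, 30, 38, 43, 48}, so |A + A| = 27. Thus K = 27/7. For comparison, the minimum possible |A + A| over all 7-element sets is 2·7 − 1 = 13 (so min K = 13/7), attained only by arithmetic progressions.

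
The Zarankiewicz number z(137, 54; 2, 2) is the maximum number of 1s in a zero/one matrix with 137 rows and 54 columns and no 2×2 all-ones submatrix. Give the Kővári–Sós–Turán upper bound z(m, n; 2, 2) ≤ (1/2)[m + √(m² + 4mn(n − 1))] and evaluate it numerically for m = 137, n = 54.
z(137, 54; 2, 2) ≤ (1/2)[137 + √(137² + 4·137·54·53)] = (1/2)[137 + √1587145] = 698.4097

Kővári–Sós–Turán: let r_1, ..., r_137 be the row sums and z = Σ r_i the total number of 1s. Each pair of columns can share at most one row with both entries 1 (else a 2×2 all-ones block appears), so Σ_i C(r_i, 2) ≤ C(54, 2) = 1431. By convexity Σ_i C(r_i, 2) ≥ 137·C(z/137, 2) = z(z − 137)/(2·137), giving z² − 137z − 137·54·53 ≤ 0 and hence z ≤ (1/2)[137 + √(18769 + 4·392094)] = (1/2)[137 + √1587145] ≈ (1/2)(137 + 1259.8194) = 698.4097.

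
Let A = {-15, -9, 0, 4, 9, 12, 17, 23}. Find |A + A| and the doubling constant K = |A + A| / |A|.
K = |A + A| / |A| = 32/8 = 4

Enumerate A + A = {a + b : a, b ∈ A}. With |A| = 8, there are |A|^2 = 64 ordered sum pairs; collecting distinct values, A + A = {-30, -24, -18, -15, -11, -9, -6, -5, -3, 0, 2, 3, 4, 8, 9, 12, 13, 14, 16, 17, 18, 21, 23, 24, 26, 27, 29, 32, 34, 35, 40, 46}, so |A + A| = 32. Thus K = 32/8 = 4. For comparison, the minimum possible |A + A| over all 8-element sets is 2·8 − 1 = 15 (so min K = 15/8), attained only by arithmetic progressions.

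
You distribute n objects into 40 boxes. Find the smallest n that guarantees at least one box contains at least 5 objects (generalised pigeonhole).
n = (5 − 1)·40 + 1 = 161

By the generalised pigeonhole principle, to guarantee some box contains ≥ r objects we need more than (r − 1) · k objects total. Threshold: n = (r − 1) · k + 1. With r = 5 and k = 40: n = 4 · 40 + 1 = 160 + 1 = 161. For n = 160 = 4 · 40, we can put exactly 4 objects in every box, avoiding 5 in any single one — so 161 is tight.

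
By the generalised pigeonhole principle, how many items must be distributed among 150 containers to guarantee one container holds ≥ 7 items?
n = (7 − 1)·150 + 1 = 901

By the generalised pigeonhole principle, to guarantee some box contains ≥ r objects we need more than (r − 1) · k objects total. Threshold: n = (r − 1) · k + 1. With r = 7 and k = 150: n = 6 · 150 + 1 = 900 + 1 = 901. For n = 900 = 6 · 150, we can put exactly 6 objects in every box, avoiding 7 in any single one — so 901 is tight.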